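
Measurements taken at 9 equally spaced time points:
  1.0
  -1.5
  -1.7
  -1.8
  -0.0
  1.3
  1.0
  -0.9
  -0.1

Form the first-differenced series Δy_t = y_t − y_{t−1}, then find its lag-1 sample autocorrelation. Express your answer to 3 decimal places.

0.091

First differences Δy: -2.5, -0.2, -0.1, 1.8, 1.3, -0.3, -1.9, 0.8
Mean of differences = -0.1375
Numerator Σ(Δy_t−Δȳ)(Δy_{t+1}−Δȳ) = 1.4036
Denominator Σ(Δy_t−Δȳ)² = 15.4188
r_1(Δy) = 1.4036 / 15.4188 = 0.091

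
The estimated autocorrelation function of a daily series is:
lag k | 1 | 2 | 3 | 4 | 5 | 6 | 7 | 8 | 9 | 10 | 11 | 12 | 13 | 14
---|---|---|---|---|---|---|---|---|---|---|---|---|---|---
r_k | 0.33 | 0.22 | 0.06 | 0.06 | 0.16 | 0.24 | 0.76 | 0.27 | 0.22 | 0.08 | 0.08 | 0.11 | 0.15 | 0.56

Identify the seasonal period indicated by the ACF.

The largest autocorrelation is r_7 = 0.76, with a weaker echo at lag 14 (0.56); the remaining lags stay at or below 0.33. The elevated value at lag 1 (0.33), dropping to 0.22 at lag 2, reflects decaying short-term dependence rather than seasonality.
The dominant spike at lag 7 indicates a seasonal period of 7.

7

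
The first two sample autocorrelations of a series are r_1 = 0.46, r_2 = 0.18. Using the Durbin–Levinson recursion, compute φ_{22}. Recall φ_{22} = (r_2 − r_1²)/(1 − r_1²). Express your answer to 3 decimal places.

-0.040

φ_{22} = (r_2 − r_1²) / (1 − r_1²)
r_1² = (0.46)² = 0.2116
Numerator = 0.18 − 0.2116 = -0.0316; denominator = 1 − 0.2116 = 0.7884
φ_{22} = -0.0316 / 0.7884 = -0.040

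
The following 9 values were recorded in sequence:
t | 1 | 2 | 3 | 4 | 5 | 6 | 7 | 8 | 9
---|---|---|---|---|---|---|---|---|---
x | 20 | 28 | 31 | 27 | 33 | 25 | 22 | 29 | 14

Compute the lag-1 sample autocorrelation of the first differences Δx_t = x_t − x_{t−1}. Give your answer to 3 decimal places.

First differences Δx: 8, 3, -4, 6, -8, -3, 7, -15
Mean of differences = -0.7500
Numerator Σ(Δx_t−Δx̄)(Δx_{t+1}−Δx̄) = -161.8125
Denominator Σ(Δx_t−Δx̄)² = 467.5000
r_1(Δx) = -161.8125 / 467.5000 = -0.346

-0.346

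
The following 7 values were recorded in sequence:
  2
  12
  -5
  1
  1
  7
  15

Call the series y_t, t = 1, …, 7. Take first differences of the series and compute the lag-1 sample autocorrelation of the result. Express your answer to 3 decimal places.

-0.438

First differences Δy: 10, -17, 6, 0, 6, 8
Mean of differences = 2.1667
Numerator Σ(Δy_t−Δȳ)(Δy_{t+1}−Δȳ) = -217.8611
Denominator Σ(Δy_t−Δȳ)² = 496.8333
r_1(Δy) = -217.8611 / 496.8333 = -0.438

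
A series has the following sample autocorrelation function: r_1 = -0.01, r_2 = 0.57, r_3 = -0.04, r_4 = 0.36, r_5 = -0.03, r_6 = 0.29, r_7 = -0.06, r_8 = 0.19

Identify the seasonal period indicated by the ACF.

The largest autocorrelation is r_2 = 0.57, with weaker echoes at lags 4 (0.36), 6 (0.29) and 8 (0.19); the remaining lags stay at or below -0.01.
The dominant spike at lag 2 indicates a seasonal period of 2.

2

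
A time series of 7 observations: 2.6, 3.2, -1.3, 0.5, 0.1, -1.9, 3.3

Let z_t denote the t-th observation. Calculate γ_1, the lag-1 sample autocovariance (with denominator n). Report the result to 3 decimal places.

-0.617

Mean z̄ = (2.6 + 3.2 − 1.3 + 0.5 + 0.1 − 1.9 + 3.3)/7 = 0.9286
Σ_{t=1}^{6}(z_t−z̄)(z_{t+1}−z̄) = -4.3194
γ_1 = -4.3194 / 7 = -0.617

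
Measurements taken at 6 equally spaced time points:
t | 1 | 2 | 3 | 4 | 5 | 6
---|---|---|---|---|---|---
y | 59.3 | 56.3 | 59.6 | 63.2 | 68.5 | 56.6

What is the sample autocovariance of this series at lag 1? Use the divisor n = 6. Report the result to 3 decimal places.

Mean ȳ = (59.3 + 56.3 + 59.6 + 63.2 + 68.5 + 56.6)/6 = 60.5833
Deviations: -1.2833, -4.2833, -0.9833, 2.6167, 7.9167, -3.9833
Σ_{t=1}^{5}(y_t−ȳ)(y_{t+1}−ȳ) = -3.6836
γ_1 = -3.6836 / 6 = -0.614

-0.614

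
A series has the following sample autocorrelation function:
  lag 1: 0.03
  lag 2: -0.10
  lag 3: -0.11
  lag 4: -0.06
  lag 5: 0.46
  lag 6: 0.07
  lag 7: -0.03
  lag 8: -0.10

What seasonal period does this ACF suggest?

The largest autocorrelation is r_5 = 0.46; the remaining lags stay at or below 0.07.
The dominant spike at lag 5 indicates a seasonal period of 5.

5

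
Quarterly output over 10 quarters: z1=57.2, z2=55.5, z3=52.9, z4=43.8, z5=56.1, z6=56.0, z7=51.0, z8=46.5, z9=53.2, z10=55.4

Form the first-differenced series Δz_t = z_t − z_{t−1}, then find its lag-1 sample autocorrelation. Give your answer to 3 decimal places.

-0.230

First differences Δz: -1.7, -2.6, -9.1, 12.3, -0.1, -5.0, -4.5, 6.7, 2.2
Mean of differences = -0.2000
Numerator Σ(Δz_t−Δz̄)(Δz_{t+1}−Δz̄) = -77.9900
Denominator Σ(Δz_t−Δz̄)² = 338.3800
r_1(Δz) = -77.9900 / 338.3800 = -0.230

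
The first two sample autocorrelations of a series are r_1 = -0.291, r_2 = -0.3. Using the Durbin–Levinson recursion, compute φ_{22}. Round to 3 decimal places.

φ_{22} = (r_2 − r_1²) / (1 − r_1²)
r_1² = (-0.291)² = 0.084681
Numerator = -0.3 − 0.0847 = -0.3847; denominator = 1 − 0.0847 = 0.9153
φ_{22} = -0.3847 / 0.9153 = -0.420

-0.420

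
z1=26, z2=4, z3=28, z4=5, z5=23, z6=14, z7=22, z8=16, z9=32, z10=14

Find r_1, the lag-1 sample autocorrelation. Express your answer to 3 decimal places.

-0.719

Mean z̄ = (26 + 4 + 28 + 5 + 23 + 14 + 22 + 16 + 32 + 14)/10 = 18.4000
Numerator Σ_{t=1}^{9}(z_t−z̄)(z_{t+1}−z̄) = -575.1600
Denominator Σ(z_t−z̄)² = 800.4000
r_1 = -575.1600 / 800.4000 = -0.719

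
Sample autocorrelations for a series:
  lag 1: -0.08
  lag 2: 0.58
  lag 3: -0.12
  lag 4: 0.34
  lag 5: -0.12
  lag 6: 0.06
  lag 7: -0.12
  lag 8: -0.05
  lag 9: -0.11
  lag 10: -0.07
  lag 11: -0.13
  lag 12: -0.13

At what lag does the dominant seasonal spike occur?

The largest autocorrelation is r_2 = 0.58, with a weaker echo at lag 4 (0.34); the remaining lags stay at or below 0.06.
The dominant spike at lag 2 indicates a seasonal period of 2.

2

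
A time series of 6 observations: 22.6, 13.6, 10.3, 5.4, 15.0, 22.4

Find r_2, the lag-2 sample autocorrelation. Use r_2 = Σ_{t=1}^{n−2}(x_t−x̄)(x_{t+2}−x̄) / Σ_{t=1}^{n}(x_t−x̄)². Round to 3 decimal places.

-0.416

Mean x̄ = (22.6 + 13.6 + 10.3 + 5.4 + 15.0 + 22.4)/6 = 14.8833
Deviations from mean: 7.7167, -1.2833, -4.5833, -9.4833, 0.1167, 7.5167
Σ(x_t−x̄)(x_{t+2}−x̄) = (-35.3681) + (12.1703) + (-0.5347) + (-71.2831) = -95.0156
Denominator Σ(x_t−x̄)² = 228.6483
r_2 = -95.0156 / 228.6483 = -0.416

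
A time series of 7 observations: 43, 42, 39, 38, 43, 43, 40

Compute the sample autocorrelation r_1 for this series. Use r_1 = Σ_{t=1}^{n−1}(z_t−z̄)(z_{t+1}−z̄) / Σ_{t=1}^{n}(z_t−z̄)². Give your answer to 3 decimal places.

Mean z̄ = (43 + 42 + 39 + 38 + 43 + 43 + 40)/7 = 41.1429
Deviations from mean: 1.8571, 0.8571, -2.1429, -3.1429, 1.8571, 1.8571, -1.1429
Σ(z_t−z̄)(z_{t+1}−z̄) = (1.5918) + (-1.8367) + (6.7347) + (-5.8367) + (3.4490) + (-2.1224) = 1.9796
Denominator Σ(z_t−z̄)² = 26.8571
r_1 = 1.9796 / 26.8571 = 0.074

0.074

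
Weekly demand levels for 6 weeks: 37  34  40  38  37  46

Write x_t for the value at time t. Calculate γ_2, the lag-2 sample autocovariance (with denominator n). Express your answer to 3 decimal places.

-1.037

Mean x̄ = (37 + 34 + 40 + 38 + 37 + 46)/6 = 38.6667
Σ_{t=1}^{4}(x_t−x̄)(x_{t+2}−x̄) = -6.2222
γ_2 = -6.2222 / 6 = -1.037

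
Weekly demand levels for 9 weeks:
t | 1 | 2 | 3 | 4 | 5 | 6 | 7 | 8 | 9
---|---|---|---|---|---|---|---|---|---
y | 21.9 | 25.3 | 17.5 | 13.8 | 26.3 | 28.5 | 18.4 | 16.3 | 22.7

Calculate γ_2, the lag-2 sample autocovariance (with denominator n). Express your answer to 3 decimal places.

-17.787

Mean ȳ = (21.9 + 25.3 + 17.5 + 13.8 + 26.3 + 28.5 + 18.4 + 16.3 + 22.7)/9 = 21.1889
Σ_{t=1}^{7}(y_t−ȳ)(y_{t+2}−ȳ) = -160.0869
γ_2 = -160.0869 / 9 = -17.787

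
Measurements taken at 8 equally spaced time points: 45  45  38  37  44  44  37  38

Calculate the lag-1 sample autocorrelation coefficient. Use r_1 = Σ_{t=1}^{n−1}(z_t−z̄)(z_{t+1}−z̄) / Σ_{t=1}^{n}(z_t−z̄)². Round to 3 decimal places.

Mean z̄ = (45 + 45 + 38 + 37 + 44 + 44 + 37 + 38)/8 = 41.0000
Deviations from mean: 4.0000, 4.0000, -3.0000, -4.0000, 3.0000, 3.0000, -4.0000, -3.0000
Numerator Σ_{t=1}^{7}(z_t−z̄)(z_{t+1}−z̄) = 13.0000
Denominator Σ(z_t−z̄)² = 100.0000
r_1 = 13.0000 / 100.0000 = 0.130

0.130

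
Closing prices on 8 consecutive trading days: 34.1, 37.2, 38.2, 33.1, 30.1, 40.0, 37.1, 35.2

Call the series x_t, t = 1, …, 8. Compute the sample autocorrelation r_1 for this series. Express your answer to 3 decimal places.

Mean x̄ = (34.1 + 37.2 + 38.2 + 33.1 + 30.1 + 40.0 + 37.1 + 35.2)/8 = 35.6250
Σ(x_t−x̄)(x_{t+1}−x̄) = (-2.4019) + (4.0556) + (-6.5019) + (13.9506) + (-24.1719) + (6.4531) + (-0.6269) = -9.2431
Denominator Σ(x_t−x̄)² = 69.8350
r_1 = -9.2431 / 69.8350 = -0.132

-0.132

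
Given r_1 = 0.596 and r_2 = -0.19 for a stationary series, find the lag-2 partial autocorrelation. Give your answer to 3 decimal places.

-0.846

φ_{22} = (r_2 − r_1²) / (1 − r_1²)
r_1² = (0.596)² = 0.355216
Numerator = -0.19 − 0.3552 = -0.5452; denominator = 1 − 0.3552 = 0.6448
φ_{22} = -0.5452 / 0.6448 = -0.846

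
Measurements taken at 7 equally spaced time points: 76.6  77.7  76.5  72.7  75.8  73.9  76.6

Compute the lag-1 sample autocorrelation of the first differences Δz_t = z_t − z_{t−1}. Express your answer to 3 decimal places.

First differences Δz: 1.1, -1.2, -3.8, 3.1, -1.9, 2.7
Mean of differences = 0.0000
Numerator Σ(Δz_t−Δz̄)(Δz_{t+1}−Δz̄) = -19.5600
Denominator Σ(Δz_t−Δz̄)² = 37.6000
r_1(Δz) = -19.5600 / 37.6000 = -0.520

-0.520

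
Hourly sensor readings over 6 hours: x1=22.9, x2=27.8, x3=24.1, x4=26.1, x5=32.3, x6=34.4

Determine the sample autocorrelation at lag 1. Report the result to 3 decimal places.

Mean x̄ = (22.9 + 27.8 + 24.1 + 26.1 + 32.3 + 34.4)/6 = 27.9333
Σ(x_t−x̄)(x_{t+1}−x̄) = (0.6711) + (0.5111) + (7.0278) + (-8.0056) + (28.2378) = 28.4422
Denominator Σ(x_t−x̄)² = 104.2933
r_1 = 28.4422 / 104.2933 = 0.273

0.273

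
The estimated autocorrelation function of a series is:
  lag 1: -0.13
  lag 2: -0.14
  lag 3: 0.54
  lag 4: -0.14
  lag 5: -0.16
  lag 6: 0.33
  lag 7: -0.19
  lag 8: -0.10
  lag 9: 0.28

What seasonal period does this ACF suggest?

The largest autocorrelation is r_3 = 0.54, with weaker echoes at lags 6 (0.33) and 9 (0.28); the remaining lags stay at or below -0.10.
The dominant spike at lag 3 indicates a seasonal period of 3.

3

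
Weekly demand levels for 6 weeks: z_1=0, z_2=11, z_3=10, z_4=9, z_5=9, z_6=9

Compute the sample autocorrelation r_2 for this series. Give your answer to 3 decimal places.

Mean z̄ = (0 + 11 + 10 + 9 + 9 + 9)/6 = 8.0000
Deviations from mean: -8.0000, 3.0000, 2.0000, 1.0000, 1.0000, 1.0000
Σ(z_t−z̄)(z_{t+2}−z̄) = (-16.0000) + (3.0000) + (2.0000) + (1.0000) = -10.0000
Denominator Σ(z_t−z̄)² = 80.0000
r_2 = -10.0000 / 80.0000 = -0.125

-0.125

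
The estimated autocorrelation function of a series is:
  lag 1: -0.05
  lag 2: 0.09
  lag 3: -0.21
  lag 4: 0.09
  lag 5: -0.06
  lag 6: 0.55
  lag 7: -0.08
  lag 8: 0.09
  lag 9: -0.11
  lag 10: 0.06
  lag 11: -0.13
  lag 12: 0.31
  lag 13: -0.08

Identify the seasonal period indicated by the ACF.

The largest autocorrelation is r_6 = 0.55, with a weaker echo at lag 12 (0.31); the remaining lags stay at or below 0.09.
The dominant spike at lag 6 indicates a seasonal period of 6.

6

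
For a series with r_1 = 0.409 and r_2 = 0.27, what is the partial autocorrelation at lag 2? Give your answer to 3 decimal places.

0.123

φ_{22} = (r_2 − r_1²) / (1 − r_1²)
r_1² = (0.409)² = 0.167281
Numerator = 0.27 − 0.1673 = 0.1027; denominator = 1 − 0.1673 = 0.8327
φ_{22} = 0.1027 / 0.8327 = 0.123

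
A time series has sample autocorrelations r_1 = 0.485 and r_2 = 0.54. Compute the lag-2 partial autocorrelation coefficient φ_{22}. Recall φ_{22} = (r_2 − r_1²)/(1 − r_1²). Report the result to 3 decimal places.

0.399

φ_{22} = (r_2 − r_1²) / (1 − r_1²)
r_1² = (0.485)² = 0.235225
Numerator = 0.54 − 0.2352 = 0.3048; denominator = 1 − 0.2352 = 0.7648
φ_{22} = 0.3048 / 0.7648 = 0.399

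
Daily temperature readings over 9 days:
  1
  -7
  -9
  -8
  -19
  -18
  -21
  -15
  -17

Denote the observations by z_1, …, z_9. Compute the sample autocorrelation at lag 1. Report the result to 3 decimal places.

Mean z̄ = (1 − 7 − 9 − 8 − 19 − 18 − 21 − 15 − 17)/9 = -12.5556
Numerator Σ_{t=1}^{8}(z_t−z̄)(z_{t+1}−z̄) = 194.4691
Denominator Σ(z_t−z̄)² = 416.2222
r_1 = 194.4691 / 416.2222 = 0.467

0.467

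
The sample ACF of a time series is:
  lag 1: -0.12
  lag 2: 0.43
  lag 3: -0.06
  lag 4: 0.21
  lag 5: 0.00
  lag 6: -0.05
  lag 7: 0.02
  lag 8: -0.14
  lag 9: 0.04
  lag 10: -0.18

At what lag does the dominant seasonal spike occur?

2

The largest autocorrelation is r_2 = 0.43, with a weaker echo at lag 4 (0.21); the remaining lags stay at or below 0.04.
The dominant spike at lag 2 indicates a seasonal period of 2.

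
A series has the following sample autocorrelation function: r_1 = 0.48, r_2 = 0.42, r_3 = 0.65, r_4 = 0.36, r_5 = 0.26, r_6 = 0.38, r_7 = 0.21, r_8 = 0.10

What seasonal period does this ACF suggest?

3

The largest autocorrelation is r_3 = 0.65; the remaining lags stay at or below 0.48. The elevated value at lag 1 (0.48), dropping to 0.42 at lag 2, reflects decaying short-term dependence rather than seasonality.
The dominant spike at lag 3 indicates a seasonal period of 3.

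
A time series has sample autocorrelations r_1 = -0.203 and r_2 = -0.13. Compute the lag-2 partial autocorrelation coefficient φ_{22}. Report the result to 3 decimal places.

-0.179

φ_{22} = (r_2 − r_1²) / (1 − r_1²)
r_1² = (-0.203)² = 0.041209
Numerator = -0.13 − 0.0412 = -0.1712; denominator = 1 − 0.0412 = 0.9588
φ_{22} = -0.1712 / 0.9588 = -0.179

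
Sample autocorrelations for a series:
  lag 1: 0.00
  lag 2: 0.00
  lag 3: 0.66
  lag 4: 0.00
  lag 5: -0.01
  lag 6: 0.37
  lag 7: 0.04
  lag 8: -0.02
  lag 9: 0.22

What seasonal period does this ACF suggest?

3

The largest autocorrelation is r_3 = 0.66, with weaker echoes at lags 6 (0.37) and 9 (0.22); the remaining lags stay at or below 0.04.
The dominant spike at lag 3 indicates a seasonal period of 3.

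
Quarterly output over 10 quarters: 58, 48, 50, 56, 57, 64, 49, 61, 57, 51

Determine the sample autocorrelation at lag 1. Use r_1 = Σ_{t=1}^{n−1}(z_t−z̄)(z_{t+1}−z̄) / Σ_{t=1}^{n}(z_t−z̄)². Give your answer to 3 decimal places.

Mean z̄ = (58 + 48 + 50 + 56 + 57 + 64 + 49 + 61 + 57 + 51)/10 = 55.1000
Numerator Σ_{t=1}^{9}(z_t−z̄)(z_{t+1}−z̄) = -57.2100
Denominator Σ(z_t−z̄)² = 260.9000
r_1 = -57.2100 / 260.9000 = -0.219

-0.219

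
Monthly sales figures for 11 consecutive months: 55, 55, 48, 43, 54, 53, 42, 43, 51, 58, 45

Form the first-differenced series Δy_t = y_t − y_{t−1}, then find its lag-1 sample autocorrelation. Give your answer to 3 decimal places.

-0.095

First differences Δy: 0, -7, -5, 11, -1, -11, 1, 8, 7, -13
Mean of differences = -1.0000
Numerator Σ(Δy_t−Δȳ)(Δy_{t+1}−Δȳ) = -56.0000
Denominator Σ(Δy_t−Δȳ)² = 590.0000
r_1(Δy) = -56.0000 / 590.0000 = -0.095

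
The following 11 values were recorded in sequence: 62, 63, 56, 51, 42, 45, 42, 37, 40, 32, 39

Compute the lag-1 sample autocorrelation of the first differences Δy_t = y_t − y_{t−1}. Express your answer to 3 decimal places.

-0.446

First differences Δy: 1, -7, -5, -9, 3, -3, -5, 3, -8, 7
Mean of differences = -2.3000
Numerator Σ(Δy_t−Δȳ)(Δy_{t+1}−Δȳ) = -119.5900
Denominator Σ(Δy_t−Δȳ)² = 268.1000
r_1(Δy) = -119.5900 / 268.1000 = -0.446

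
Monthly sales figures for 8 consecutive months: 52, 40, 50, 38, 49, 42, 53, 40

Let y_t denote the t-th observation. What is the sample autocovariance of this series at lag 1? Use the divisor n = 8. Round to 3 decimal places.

Mean ȳ = (52 + 40 + 50 + 38 + 49 + 42 + 53 + 40)/8 = 45.5000
Σ_{t=1}^{7}(y_t−ȳ)(y_{t+1}−ȳ) = -200.2500
γ_1 = -200.2500 / 8 = -25.031

-25.031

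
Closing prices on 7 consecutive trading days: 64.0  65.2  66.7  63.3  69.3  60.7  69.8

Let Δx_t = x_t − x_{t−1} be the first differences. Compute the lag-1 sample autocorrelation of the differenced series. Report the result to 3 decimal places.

-0.742

First differences Δx: 1.2, 1.5, -3.4, 6.0, -8.6, 9.1
Mean of differences = 0.9667
Numerator Σ(Δx_t−Δx̄)(Δx_{t+1}−Δx̄) = -150.1444
Denominator Σ(Δx_t−Δx̄)² = 202.4133
r_1(Δx) = -150.1444 / 202.4133 = -0.742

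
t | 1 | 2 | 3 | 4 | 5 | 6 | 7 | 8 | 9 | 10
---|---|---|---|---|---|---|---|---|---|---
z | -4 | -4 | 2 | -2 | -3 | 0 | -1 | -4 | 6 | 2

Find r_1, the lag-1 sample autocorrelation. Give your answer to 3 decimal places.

Mean z̄ = (-4 − 4 + 2 − 2 − 3 + 0 − 1 − 4 + 6 + 2)/10 = -0.8000
Numerator Σ_{t=1}^{9}(z_t−z̄)(z_{t+1}−z̄) = -3.4400
Denominator Σ(z_t−z̄)² = 99.6000
r_1 = -3.4400 / 99.6000 = -0.035

-0.035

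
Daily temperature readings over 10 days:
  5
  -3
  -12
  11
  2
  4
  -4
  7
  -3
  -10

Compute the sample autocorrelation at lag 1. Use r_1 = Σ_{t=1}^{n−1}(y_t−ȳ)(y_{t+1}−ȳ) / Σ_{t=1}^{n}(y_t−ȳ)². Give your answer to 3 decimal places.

-0.235

Mean ȳ = (5 − 3 − 12 + 11 + 2 + 4 − 4 + 7 − 3 − 10)/10 = -0.3000
Numerator Σ_{t=1}^{9}(y_t−ȳ)(y_{t+1}−ȳ) = -115.4900
Denominator Σ(y_t−ȳ)² = 492.1000
r_1 = -115.4900 / 492.1000 = -0.235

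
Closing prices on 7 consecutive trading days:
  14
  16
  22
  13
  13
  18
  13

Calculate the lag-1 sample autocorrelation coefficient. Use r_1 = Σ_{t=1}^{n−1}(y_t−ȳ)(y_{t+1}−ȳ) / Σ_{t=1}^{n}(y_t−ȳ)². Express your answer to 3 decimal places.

-0.292

Mean ȳ = (14 + 16 + 22 + 13 + 13 + 18 + 13)/7 = 15.5714
Deviations from mean: -1.5714, 0.4286, 6.4286, -2.5714, -2.5714, 2.4286, -2.5714
Σ(y_t−ȳ)(y_{t+1}−ȳ) = (-0.6735) + (2.7551) + (-16.5306) + (6.6122) + (-6.2449) + (-6.2449) = -20.3265
Denominator Σ(y_t−ȳ)² = 69.7143
r_1 = -20.3265 / 69.7143 = -0.292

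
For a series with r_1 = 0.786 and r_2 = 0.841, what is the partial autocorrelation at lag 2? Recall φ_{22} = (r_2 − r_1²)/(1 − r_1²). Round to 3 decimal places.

φ_{22} = (r_2 − r_1²) / (1 − r_1²)
r_1² = (0.786)² = 0.617796
Numerator = 0.841 − 0.6178 = 0.2232; denominator = 1 − 0.6178 = 0.3822
φ_{22} = 0.2232 / 0.3822 = 0.584

0.584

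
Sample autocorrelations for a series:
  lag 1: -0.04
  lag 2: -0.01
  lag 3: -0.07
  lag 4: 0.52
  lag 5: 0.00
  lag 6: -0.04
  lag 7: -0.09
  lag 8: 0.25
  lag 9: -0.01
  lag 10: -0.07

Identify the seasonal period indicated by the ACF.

The largest autocorrelation is r_4 = 0.52, with a weaker echo at lag 8 (0.25); the remaining lags stay at or below 0.00.
The dominant spike at lag 4 indicates a seasonal period of 4.

4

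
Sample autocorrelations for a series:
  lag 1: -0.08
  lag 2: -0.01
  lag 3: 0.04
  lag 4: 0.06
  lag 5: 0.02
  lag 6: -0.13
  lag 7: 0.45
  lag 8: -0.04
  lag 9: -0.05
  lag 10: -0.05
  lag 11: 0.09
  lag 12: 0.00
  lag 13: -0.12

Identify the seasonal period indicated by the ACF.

7

The largest autocorrelation is r_7 = 0.45; the remaining lags stay at or below 0.09.
The dominant spike at lag 7 indicates a seasonal period of 7.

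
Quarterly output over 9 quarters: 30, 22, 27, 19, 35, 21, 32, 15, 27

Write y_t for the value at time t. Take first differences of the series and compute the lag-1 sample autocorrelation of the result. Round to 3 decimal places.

-0.846

First differences Δy: -8, 5, -8, 16, -14, 11, -17, 12
Mean of differences = -0.3750
Numerator Σ(Δy_t−Δȳ)(Δy_{t+1}−Δȳ) = -979.7656
Denominator Σ(Δy_t−Δȳ)² = 1157.8750
r_1(Δy) = -979.7656 / 1157.8750 = -0.846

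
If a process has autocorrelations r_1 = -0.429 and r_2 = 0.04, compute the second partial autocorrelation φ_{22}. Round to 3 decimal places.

φ_{22} = (r_2 − r_1²) / (1 − r_1²)
r_1² = (-0.429)² = 0.184041
Numerator = 0.04 − 0.1840 = -0.1440; denominator = 1 − 0.1840 = 0.8160
φ_{22} = -0.1440 / 0.8160 = -0.177

-0.177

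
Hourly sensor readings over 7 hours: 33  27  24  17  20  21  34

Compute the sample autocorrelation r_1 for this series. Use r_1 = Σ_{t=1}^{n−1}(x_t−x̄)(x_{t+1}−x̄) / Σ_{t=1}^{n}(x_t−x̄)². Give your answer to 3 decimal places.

0.189

Mean x̄ = (33 + 27 + 24 + 17 + 20 + 21 + 34)/7 = 25.1429
Deviations from mean: 7.8571, 1.8571, -1.1429, -8.1429, -5.1429, -4.1429, 8.8571
Σ(x_t−x̄)(x_{t+1}−x̄) = (14.5918) + (-2.1224) + (9.3061) + (41.8776) + (21.3061) + (-36.6939) = 48.2653
Denominator Σ(x_t−x̄)² = 254.8571
r_1 = 48.2653 / 254.8571 = 0.189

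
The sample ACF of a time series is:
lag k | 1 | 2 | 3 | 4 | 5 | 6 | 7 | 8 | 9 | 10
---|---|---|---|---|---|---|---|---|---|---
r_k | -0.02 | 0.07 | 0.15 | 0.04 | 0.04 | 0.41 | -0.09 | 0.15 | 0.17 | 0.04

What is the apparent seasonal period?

6

The largest autocorrelation is r_6 = 0.41; the remaining lags stay at or below 0.17.
The dominant spike at lag 6 indicates a seasonal period of 6.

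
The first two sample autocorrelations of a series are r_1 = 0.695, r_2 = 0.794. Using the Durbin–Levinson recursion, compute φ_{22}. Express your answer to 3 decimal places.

0.602

φ_{22} = (r_2 − r_1²) / (1 − r_1²)
r_1² = (0.695)² = 0.483025
Numerator = 0.794 − 0.4830 = 0.3110; denominator = 1 − 0.4830 = 0.5170
φ_{22} = 0.3110 / 0.5170 = 0.602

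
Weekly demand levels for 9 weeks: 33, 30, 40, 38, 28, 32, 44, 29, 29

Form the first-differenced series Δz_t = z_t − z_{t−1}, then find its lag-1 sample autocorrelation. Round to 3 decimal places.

-0.340

First differences Δz: -3, 10, -2, -10, 4, 12, -15, 0
Mean of differences = -0.5000
Numerator Σ(Δz_t−Δz̄)(Δz_{t+1}−Δz̄) = -202.7500
Denominator Σ(Δz_t−Δz̄)² = 596.0000
r_1(Δz) = -202.7500 / 596.0000 = -0.340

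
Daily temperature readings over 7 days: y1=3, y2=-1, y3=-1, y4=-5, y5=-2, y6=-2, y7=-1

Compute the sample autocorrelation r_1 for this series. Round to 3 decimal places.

0.096

Mean ȳ = (3 − 1 − 1 − 5 − 2 − 2 − 1)/7 = -1.2857
Deviations from mean: 4.2857, 0.2857, 0.2857, -3.7143, -0.7143, -0.7143, 0.2857
Numerator Σ_{t=1}^{6}(y_t−ȳ)(y_{t+1}−ȳ) = 3.2041
Denominator Σ(y_t−ȳ)² = 33.4286
r_1 = 3.2041 / 33.4286 = 0.096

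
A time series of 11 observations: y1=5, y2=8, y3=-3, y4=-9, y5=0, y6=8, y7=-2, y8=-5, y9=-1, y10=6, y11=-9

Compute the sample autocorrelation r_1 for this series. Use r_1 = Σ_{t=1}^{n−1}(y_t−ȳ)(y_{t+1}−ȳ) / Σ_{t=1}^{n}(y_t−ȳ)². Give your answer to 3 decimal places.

-0.045

Mean ȳ = (5 + 8 − 3 − 9 + 0 + 8 − 2 − 5 − 1 + 6 − 9)/11 = -0.1818
Numerator Σ_{t=1}^{10}(y_t−ȳ)(y_{t+1}−ȳ) = -17.6694
Denominator Σ(y_t−ȳ)² = 389.6364
r_1 = -17.6694 / 389.6364 = -0.045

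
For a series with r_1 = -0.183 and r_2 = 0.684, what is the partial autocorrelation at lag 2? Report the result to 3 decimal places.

φ_{22} = (r_2 − r_1²) / (1 − r_1²)
r_1² = (-0.183)² = 0.033489
Numerator = 0.684 − 0.0335 = 0.6505; denominator = 1 − 0.0335 = 0.9665
φ_{22} = 0.6505 / 0.9665 = 0.673

0.673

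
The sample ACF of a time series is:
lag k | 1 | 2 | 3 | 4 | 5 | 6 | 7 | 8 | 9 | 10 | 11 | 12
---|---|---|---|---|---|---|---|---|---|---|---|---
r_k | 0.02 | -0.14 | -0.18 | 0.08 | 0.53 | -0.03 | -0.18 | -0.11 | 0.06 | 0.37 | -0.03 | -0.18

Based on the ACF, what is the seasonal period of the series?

The largest autocorrelation is r_5 = 0.53, with a weaker echo at lag 10 (0.37); the remaining lags stay at or below 0.08.
The dominant spike at lag 5 indicates a seasonal period of 5.

5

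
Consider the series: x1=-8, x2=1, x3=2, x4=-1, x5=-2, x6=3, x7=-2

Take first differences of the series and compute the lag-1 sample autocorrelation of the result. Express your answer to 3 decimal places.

First differences Δx: 9, 1, -3, -1, 5, -5
Mean of differences = 1.0000
Numerator Σ(Δx_t−Δx̄)(Δx_{t+1}−Δx̄) = -24.0000
Denominator Σ(Δx_t−Δx̄)² = 136.0000
r_1(Δx) = -24.0000 / 136.0000 = -0.176

-0.176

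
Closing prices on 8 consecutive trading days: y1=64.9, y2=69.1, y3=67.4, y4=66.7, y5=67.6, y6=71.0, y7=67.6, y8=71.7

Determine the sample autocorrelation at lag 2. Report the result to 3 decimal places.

Mean ȳ = (64.9 + 69.1 + 67.4 + 66.7 + 67.6 + 71.0 + 67.6 + 71.7)/8 = 68.2500
Deviations from mean: -3.3500, 0.8500, -0.8500, -1.5500, -0.6500, 2.7500, -0.6500, 3.4500
Numerator Σ_{t=1}^{6}(y_t−ȳ)(y_{t+2}−ȳ) = 7.7300
Denominator Σ(y_t−ȳ)² = 35.3800
r_2 = 7.7300 / 35.3800 = 0.218

0.218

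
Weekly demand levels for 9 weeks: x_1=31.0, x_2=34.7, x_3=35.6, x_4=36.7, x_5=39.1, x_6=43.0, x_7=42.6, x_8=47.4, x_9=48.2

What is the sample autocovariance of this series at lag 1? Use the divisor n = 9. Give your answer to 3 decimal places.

Mean x̄ = (31.0 + 34.7 + 35.6 + 36.7 + 39.1 + 43.0 + 42.6 + 47.4 + 48.2)/9 = 39.8111
Σ_{t=1}^{8}(x_t−x̄)(x_{t+1}−x̄) = 173.3243
γ_1 = 173.3243 / 9 = 19.258

19.258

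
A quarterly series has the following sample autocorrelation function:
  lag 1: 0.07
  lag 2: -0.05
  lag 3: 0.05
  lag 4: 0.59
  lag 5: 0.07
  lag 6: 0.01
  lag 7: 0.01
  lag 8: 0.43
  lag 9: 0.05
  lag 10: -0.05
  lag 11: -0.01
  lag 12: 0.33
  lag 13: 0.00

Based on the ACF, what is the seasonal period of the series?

The largest autocorrelation is r_4 = 0.59, with weaker echoes at lags 8 (0.43) and 12 (0.33); the remaining lags stay at or below 0.07.
The dominant spike at lag 4 indicates a seasonal period of 4.

4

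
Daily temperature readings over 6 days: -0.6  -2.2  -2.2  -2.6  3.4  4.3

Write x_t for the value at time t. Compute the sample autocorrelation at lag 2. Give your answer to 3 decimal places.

Mean x̄ = (-0.6 − 2.2 − 2.2 − 2.6 + 3.4 + 4.3)/6 = 0.0167
Deviations from mean: -0.6167, -2.2167, -2.2167, -2.6167, 3.3833, 4.2833
Σ(x_t−x̄)(x_{t+2}−x̄) = (1.3669) + (5.8003) + (-7.4997) + (-11.2081) = -11.5406
Denominator Σ(x_t−x̄)² = 46.8483
r_2 = -11.5406 / 46.8483 = -0.246

-0.246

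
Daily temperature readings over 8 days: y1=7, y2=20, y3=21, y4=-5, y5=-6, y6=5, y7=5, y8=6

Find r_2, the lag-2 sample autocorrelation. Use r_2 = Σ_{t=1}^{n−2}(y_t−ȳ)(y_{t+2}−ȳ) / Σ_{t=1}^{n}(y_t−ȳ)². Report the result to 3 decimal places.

Mean ȳ = (7 + 20 + 21 − 5 − 6 + 5 + 5 + 6)/8 = 6.6250
Deviations from mean: 0.3750, 13.3750, 14.3750, -11.6250, -12.6250, -1.6250, -1.6250, -0.6250
Σ(y_t−ȳ)(y_{t+2}−ȳ) = (5.3906) + (-155.4844) + (-181.4844) + (18.8906) + (20.5156) + (1.0156) = -291.1563
Denominator Σ(y_t−ȳ)² = 685.8750
r_2 = -291.1563 / 685.8750 = -0.425

-0.425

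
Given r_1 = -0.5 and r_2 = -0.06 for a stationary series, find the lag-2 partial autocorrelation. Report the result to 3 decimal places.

φ_{22} = (r_2 − r_1²) / (1 − r_1²)
r_1² = (-0.5)² = 0.25
Numerator = -0.06 − 0.2500 = -0.3100; denominator = 1 − 0.2500 = 0.7500
φ_{22} = -0.3100 / 0.7500 = -0.413

-0.413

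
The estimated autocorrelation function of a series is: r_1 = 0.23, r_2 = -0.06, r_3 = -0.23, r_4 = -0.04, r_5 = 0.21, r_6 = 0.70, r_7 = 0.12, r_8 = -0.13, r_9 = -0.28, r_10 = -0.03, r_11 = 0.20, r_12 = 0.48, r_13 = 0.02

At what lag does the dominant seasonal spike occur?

6

The largest autocorrelation is r_6 = 0.70, with a weaker echo at lag 12 (0.48); the remaining lags stay at or below 0.23.
The dominant spike at lag 6 indicates a seasonal period of 6.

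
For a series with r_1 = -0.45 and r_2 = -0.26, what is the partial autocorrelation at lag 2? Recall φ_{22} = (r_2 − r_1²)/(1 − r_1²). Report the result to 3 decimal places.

φ_{22} = (r_2 − r_1²) / (1 − r_1²)
r_1² = (-0.45)² = 0.2025
Numerator = -0.26 − 0.2025 = -0.4625; denominator = 1 − 0.2025 = 0.7975
φ_{22} = -0.4625 / 0.7975 = -0.580

-0.580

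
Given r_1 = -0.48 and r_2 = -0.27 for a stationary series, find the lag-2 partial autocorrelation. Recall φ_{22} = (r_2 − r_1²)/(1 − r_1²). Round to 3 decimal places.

φ_{22} = (r_2 − r_1²) / (1 − r_1²)
r_1² = (-0.48)² = 0.2304
Numerator = -0.27 − 0.2304 = -0.5004; denominator = 1 − 0.2304 = 0.7696
φ_{22} = -0.5004 / 0.7696 = -0.650

-0.650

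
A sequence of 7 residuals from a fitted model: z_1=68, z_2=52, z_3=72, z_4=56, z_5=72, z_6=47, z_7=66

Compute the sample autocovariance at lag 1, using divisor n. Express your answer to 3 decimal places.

-70.227

Mean z̄ = (68 + 52 + 72 + 56 + 72 + 47 + 66)/7 = 61.8571
Σ_{t=1}^{6}(z_t−z̄)(z_{t+1}−z̄) = -491.5918
γ_1 = -491.5918 / 7 = -70.227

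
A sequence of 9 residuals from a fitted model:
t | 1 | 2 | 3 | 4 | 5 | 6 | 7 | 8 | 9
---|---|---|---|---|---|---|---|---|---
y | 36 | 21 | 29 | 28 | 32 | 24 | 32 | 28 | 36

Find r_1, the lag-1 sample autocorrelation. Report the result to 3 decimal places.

-0.462

Mean ȳ = (36 + 21 + 29 + 28 + 32 + 24 + 32 + 28 + 36)/9 = 29.5556
Numerator Σ_{t=1}^{8}(y_t−ȳ)(y_{t+1}−ȳ) = -94.3086
Denominator Σ(y_t−ȳ)² = 204.2222
r_1 = -94.3086 / 204.2222 = -0.462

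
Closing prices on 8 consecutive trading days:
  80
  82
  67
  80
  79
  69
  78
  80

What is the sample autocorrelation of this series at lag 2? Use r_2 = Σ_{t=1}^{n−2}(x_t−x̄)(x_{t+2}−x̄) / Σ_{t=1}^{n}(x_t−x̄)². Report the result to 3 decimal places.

Mean x̄ = (80 + 82 + 67 + 80 + 79 + 69 + 78 + 80)/8 = 76.8750
Deviations from mean: 3.1250, 5.1250, -9.8750, 3.1250, 2.1250, -7.8750, 1.1250, 3.1250
Σ(x_t−x̄)(x_{t+2}−x̄) = (-30.8594) + (16.0156) + (-20.9844) + (-24.6094) + (2.3906) + (-24.6094) = -82.6563
Denominator Σ(x_t−x̄)² = 220.8750
r_2 = -82.6563 / 220.8750 = -0.374

-0.374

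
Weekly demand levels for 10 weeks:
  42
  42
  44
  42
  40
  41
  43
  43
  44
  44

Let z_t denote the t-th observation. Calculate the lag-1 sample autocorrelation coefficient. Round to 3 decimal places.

0.379

Mean z̄ = (42 + 42 + 44 + 42 + 40 + 41 + 43 + 43 + 44 + 44)/10 = 42.5000
Numerator Σ_{t=1}^{9}(z_t−z̄)(z_{t+1}−z̄) = 6.2500
Denominator Σ(z_t−z̄)² = 16.5000
r_1 = 6.2500 / 16.5000 = 0.379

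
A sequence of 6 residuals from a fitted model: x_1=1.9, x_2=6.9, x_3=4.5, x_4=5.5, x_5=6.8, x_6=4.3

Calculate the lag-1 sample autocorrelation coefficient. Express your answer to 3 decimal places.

Mean x̄ = (1.9 + 6.9 + 4.5 + 5.5 + 6.8 + 4.3)/6 = 4.9833
Σ(x_t−x̄)(x_{t+1}−x̄) = (-5.9097) + (-0.9264) + (-0.2497) + (0.9386) + (-1.2414) = -7.3886
Denominator Σ(x_t−x̄)² = 17.4483
r_1 = -7.3886 / 17.4483 = -0.423

-0.423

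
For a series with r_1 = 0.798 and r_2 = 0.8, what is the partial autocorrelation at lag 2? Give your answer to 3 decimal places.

0.449

φ_{22} = (r_2 − r_1²) / (1 − r_1²)
r_1² = (0.798)² = 0.636804
Numerator = 0.8 − 0.6368 = 0.1632; denominator = 1 − 0.6368 = 0.3632
φ_{22} = 0.1632 / 0.3632 = 0.449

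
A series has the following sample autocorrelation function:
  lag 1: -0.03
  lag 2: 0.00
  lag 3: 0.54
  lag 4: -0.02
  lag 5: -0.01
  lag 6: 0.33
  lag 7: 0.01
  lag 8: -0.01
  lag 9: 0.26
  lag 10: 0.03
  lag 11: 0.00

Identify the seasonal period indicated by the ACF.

The largest autocorrelation is r_3 = 0.54, with weaker echoes at lags 6 (0.33) and 9 (0.26); the remaining lags stay at or below 0.03.
The dominant spike at lag 3 indicates a seasonal period of 3.

3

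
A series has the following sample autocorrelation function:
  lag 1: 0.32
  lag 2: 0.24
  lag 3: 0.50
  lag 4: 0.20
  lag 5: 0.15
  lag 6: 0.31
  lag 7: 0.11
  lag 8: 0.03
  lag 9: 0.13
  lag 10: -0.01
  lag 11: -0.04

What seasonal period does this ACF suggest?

The largest autocorrelation is r_3 = 0.50; the remaining lags stay at or below 0.32. The elevated value at lag 1 (0.32), dropping to 0.24 at lag 2, reflects decaying short-term dependence rather than seasonality.
The dominant spike at lag 3 indicates a seasonal period of 3.

3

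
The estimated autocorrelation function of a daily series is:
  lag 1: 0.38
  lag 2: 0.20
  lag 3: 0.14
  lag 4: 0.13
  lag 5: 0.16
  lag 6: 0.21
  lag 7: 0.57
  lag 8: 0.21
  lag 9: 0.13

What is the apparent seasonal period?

The largest autocorrelation is r_7 = 0.57; the remaining lags stay at or below 0.38. The elevated value at lag 1 (0.38), dropping to 0.20 at lag 2, reflects decaying short-term dependence rather than seasonality.
The dominant spike at lag 7 indicates a seasonal period of 7.

7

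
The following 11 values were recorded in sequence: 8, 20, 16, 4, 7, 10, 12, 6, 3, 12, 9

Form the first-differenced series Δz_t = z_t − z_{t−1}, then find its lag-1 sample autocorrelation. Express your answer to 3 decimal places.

First differences Δz: 12, -4, -12, 3, 3, 2, -6, -3, 9, -3
Mean of differences = 0.1000
Numerator Σ(Δz_t−Δz̄)(Δz_{t+1}−Δz̄) = -68.2100
Denominator Σ(Δz_t−Δz̄)² = 460.9000
r_1(Δz) = -68.2100 / 460.9000 = -0.148

-0.148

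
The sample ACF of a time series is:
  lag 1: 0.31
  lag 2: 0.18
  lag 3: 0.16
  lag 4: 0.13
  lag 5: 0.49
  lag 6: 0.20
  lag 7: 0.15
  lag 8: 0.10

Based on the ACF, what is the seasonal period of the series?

The largest autocorrelation is r_5 = 0.49; the remaining lags stay at or below 0.31. The elevated value at lag 1 (0.31), dropping to 0.18 at lag 2, reflects decaying short-term dependence rather than seasonality.
The dominant spike at lag 5 indicates a seasonal period of 5.

5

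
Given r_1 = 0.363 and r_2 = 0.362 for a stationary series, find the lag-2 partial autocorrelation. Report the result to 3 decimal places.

φ_{22} = (r_2 − r_1²) / (1 − r_1²)
r_1² = (0.363)² = 0.131769
Numerator = 0.362 − 0.1318 = 0.2302; denominator = 1 − 0.1318 = 0.8682
φ_{22} = 0.2302 / 0.8682 = 0.265

0.265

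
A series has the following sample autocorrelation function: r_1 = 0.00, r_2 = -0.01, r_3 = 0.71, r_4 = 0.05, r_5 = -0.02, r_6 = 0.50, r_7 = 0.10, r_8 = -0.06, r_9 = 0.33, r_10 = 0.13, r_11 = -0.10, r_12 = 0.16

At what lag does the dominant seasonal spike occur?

3

The largest autocorrelation is r_3 = 0.71, with weaker echoes at lags 6 (0.50), 9 (0.33) and 12 (0.16); the remaining lags stay at or below 0.13.
The dominant spike at lag 3 indicates a seasonal period of 3.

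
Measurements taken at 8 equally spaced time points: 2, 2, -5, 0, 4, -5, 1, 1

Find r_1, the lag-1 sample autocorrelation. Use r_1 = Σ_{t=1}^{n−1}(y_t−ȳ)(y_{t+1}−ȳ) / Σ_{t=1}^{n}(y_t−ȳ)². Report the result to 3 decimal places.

-0.395

Mean ȳ = (2 + 2 − 5 + 0 + 4 − 5 + 1 + 1)/8 = 0.0000
Deviations from mean: 2.0000, 2.0000, -5.0000, 0.0000, 4.0000, -5.0000, 1.0000, 1.0000
Σ(y_t−ȳ)(y_{t+1}−ȳ) = (4.0000) + (-10.0000) + (0.0000) + (0.0000) + (-20.0000) + (-5.0000) + (1.0000) = -30.0000
Denominator Σ(y_t−ȳ)² = 76.0000
r_1 = -30.0000 / 76.0000 = -0.395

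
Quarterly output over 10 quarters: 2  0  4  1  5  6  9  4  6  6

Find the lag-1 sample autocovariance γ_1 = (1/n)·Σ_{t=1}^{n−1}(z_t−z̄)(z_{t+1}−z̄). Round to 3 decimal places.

2.001

Mean z̄ = (2 + 0 + 4 + 1 + 5 + 6 + 9 + 4 + 6 + 6)/10 = 4.3000
Σ_{t=1}^{9}(z_t−z̄)(z_{t+1}−z̄) = 20.0100
γ_1 = 20.0100 / 10 = 2.001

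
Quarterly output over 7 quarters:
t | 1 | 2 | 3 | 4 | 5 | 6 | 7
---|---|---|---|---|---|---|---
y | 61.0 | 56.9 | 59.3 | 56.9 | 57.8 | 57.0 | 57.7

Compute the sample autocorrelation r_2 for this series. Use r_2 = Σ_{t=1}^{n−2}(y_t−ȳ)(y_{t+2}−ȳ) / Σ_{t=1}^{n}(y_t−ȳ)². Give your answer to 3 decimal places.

0.423

Mean ȳ = (61.0 + 56.9 + 59.3 + 56.9 + 57.8 + 57.0 + 57.7)/7 = 58.0857
Σ(y_t−ȳ)(y_{t+2}−ȳ) = (3.5388) + (1.4059) + (-0.3469) + (1.2873) + (0.1102) = 5.9953
Denominator Σ(y_t−ȳ)² = 14.1886
r_2 = 5.9953 / 14.1886 = 0.423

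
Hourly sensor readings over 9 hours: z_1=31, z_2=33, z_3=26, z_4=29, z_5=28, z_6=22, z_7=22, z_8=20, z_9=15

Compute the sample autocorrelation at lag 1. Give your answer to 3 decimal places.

Mean z̄ = (31 + 33 + 26 + 29 + 28 + 22 + 22 + 20 + 15)/9 = 25.1111
Numerator Σ_{t=1}^{8}(z_t−z̄)(z_{t+1}−z̄) = 136.4321
Denominator Σ(z_t−z̄)² = 268.8889
r_1 = 136.4321 / 268.8889 = 0.507

0.507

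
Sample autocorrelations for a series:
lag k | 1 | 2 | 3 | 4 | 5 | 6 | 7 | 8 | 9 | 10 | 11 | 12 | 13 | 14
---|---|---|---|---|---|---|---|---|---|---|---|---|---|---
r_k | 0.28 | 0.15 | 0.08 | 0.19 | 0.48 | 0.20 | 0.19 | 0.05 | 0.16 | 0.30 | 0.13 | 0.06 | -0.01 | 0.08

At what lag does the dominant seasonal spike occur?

5

The largest autocorrelation is r_5 = 0.48, with a weaker echo at lag 10 (0.30); the remaining lags stay at or below 0.28. The elevated value at lag 1 (0.28), dropping to 0.15 at lag 2, reflects decaying short-term dependence rather than seasonality.
The dominant spike at lag 5 indicates a seasonal period of 5.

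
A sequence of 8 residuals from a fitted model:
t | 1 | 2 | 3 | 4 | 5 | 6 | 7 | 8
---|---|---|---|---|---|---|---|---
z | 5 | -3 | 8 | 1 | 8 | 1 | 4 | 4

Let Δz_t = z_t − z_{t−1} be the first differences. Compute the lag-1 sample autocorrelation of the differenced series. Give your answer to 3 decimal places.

First differences Δz: -8, 11, -7, 7, -7, 3, 0
Mean of differences = -0.1429
Numerator Σ(Δz_t−Δz̄)(Δz_{t+1}−Δz̄) = -283.0204
Denominator Σ(Δz_t−Δz̄)² = 340.8571
r_1(Δz) = -283.0204 / 340.8571 = -0.830

-0.830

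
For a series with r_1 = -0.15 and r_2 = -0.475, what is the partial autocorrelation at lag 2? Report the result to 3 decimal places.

-0.509

φ_{22} = (r_2 − r_1²) / (1 − r_1²)
r_1² = (-0.15)² = 0.0225
Numerator = -0.475 − 0.0225 = -0.4975; denominator = 1 − 0.0225 = 0.9775
φ_{22} = -0.4975 / 0.9775 = -0.509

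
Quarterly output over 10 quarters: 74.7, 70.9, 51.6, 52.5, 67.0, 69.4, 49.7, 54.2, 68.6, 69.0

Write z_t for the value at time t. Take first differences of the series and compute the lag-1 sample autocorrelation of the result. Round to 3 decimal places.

First differences Δz: -3.8, -19.3, 0.9, 14.5, 2.4, -19.7, 4.5, 14.4, 0.4
Mean of differences = -0.6333
Numerator Σ(Δz_t−Δz̄)(Δz_{t+1}−Δz̄) = 36.5922
Denominator Σ(Δz_t−Δz̄)² = 1216.0000
r_1(Δz) = 36.5922 / 1216.0000 = 0.030

0.030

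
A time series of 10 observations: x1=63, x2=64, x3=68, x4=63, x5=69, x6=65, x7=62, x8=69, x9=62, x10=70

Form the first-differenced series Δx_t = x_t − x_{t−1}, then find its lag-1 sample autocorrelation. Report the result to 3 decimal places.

First differences Δx: 1, 4, -5, 6, -4, -3, 7, -7, 8
Mean of differences = 0.7778
Numerator Σ(Δx_t−Δx̄)(Δx_{t+1}−Δx̄) = -183.0494
Denominator Σ(Δx_t−Δx̄)² = 259.5556
r_1(Δx) = -183.0494 / 259.5556 = -0.705

-0.705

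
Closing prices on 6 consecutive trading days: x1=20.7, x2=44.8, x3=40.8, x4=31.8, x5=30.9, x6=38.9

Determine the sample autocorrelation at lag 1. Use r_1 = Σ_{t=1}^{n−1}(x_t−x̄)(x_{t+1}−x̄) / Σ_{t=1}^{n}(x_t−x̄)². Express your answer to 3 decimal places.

-0.271

Mean x̄ = (20.7 + 44.8 + 40.8 + 31.8 + 30.9 + 38.9)/6 = 34.6500
Deviations from mean: -13.9500, 10.1500, 6.1500, -2.8500, -3.7500, 4.2500
Σ(x_t−x̄)(x_{t+1}−x̄) = (-141.5925) + (62.4225) + (-17.5275) + (10.6875) + (-15.9375) = -101.9475
Denominator Σ(x_t−x̄)² = 375.6950
r_1 = -101.9475 / 375.6950 = -0.271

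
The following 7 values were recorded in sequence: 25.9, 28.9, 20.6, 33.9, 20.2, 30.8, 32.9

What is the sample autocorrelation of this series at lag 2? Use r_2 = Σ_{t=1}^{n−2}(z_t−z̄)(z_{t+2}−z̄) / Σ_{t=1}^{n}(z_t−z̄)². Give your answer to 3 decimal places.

0.283

Mean z̄ = (25.9 + 28.9 + 20.6 + 33.9 + 20.2 + 30.8 + 32.9)/7 = 27.6000
Deviations from mean: -1.7000, 1.3000, -7.0000, 6.3000, -7.4000, 3.2000, 5.3000
Σ(z_t−z̄)(z_{t+2}−z̄) = (11.9000) + (8.1900) + (51.8000) + (20.1600) + (-39.2200) = 52.8300
Denominator Σ(z_t−z̄)² = 186.3600
r_2 = 52.8300 / 186.3600 = 0.283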